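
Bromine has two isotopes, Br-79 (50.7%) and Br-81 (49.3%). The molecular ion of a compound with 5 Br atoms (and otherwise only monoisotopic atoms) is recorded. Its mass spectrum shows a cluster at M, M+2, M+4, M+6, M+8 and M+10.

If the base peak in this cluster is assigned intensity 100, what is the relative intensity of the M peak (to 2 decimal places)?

10.58

Term probabilities: M 0.0335, M+2 0.1629, M+4 0.3168, M+6 0.3080, M+8 0.1497, M+10 0.0291. Base peak = M+4.
P(M+4) = C(5,2) × 0.507^3 × 0.493^2 = 10 × 0.13032384 × 0.243049 = 0.316751 (base)
P(M) = C(5,0) × 0.507^5 × 0.493^0 = 1 × 0.03349961 × 1.0000 = 0.033500
Relative intensity = 0.033500 / 0.316751 × 100 = 10.58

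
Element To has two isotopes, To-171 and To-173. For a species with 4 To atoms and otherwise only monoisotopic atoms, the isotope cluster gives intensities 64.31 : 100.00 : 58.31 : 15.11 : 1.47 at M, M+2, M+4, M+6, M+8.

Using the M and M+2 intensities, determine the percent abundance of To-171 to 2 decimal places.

Let p = fractional abundance of To-171. I(M+2)/I(M) = [C(4,1)·p^3·(1−p)] / p^4 = 4·(1−p)/p = 100.00/64.31 = 1.5550
(1−p)/p = 1.5550/4 = 0.3887  ⇒  p = 1/(1 + 0.3887) = 0.7201
To-171: 72.01%, To-173: 27.99%.

72.01%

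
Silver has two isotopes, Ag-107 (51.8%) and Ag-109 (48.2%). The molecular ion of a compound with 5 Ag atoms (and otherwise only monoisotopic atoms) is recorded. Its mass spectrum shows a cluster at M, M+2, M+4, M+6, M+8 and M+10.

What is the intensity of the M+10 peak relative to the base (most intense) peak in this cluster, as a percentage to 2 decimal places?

Binomial terms of (0.518 + 0.482)^5: M 0.0373, M+2 0.1735, M+4 0.3229, M+6 0.3005, M+8 0.1398, M+10 0.0260 → M+4 is the base peak.
P(M+4) = C(5,2) × 0.518^3 × 0.482^2 = 10 × 0.13899183 × 0.232324 = 0.322911 (base)
P(M+10) = C(5,5) × 0.518^0 × 0.482^5 = 1 × 1.0000 × 0.02601568 = 0.026016
Relative intensity = 0.026016 / 0.322911 × 100 = 8.06

8.06%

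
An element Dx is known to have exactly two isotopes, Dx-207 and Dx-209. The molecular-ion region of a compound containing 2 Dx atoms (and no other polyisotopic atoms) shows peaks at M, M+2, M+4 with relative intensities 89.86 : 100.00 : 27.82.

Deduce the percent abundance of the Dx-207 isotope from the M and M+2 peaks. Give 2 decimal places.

Write p for the Dx-207 fraction. I(M+2)/I(M) = [C(2,1)·p^1·(1−p)] / p^2 = 2·(1−p)/p = 100.00/89.86 = 1.1128
(1−p)/p = 1.1128/2 = 0.5564  ⇒  p = 1/(1 + 0.5564) = 0.6425
Dx-207: 64.25%, Dx-209: 35.75%.

64.25%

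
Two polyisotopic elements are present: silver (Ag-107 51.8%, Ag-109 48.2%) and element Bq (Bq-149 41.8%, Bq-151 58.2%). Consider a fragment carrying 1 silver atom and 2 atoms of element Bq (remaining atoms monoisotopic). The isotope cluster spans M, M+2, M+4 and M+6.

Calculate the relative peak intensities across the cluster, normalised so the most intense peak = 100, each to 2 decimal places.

Silver pattern (n=1): 0.5180 : 0.4820
Element Bq pattern (n=2): 0.174724 : 0.486552 : 0.338724
Convolve the two distributions (both contribute in 2-u steps):
  M: 0.5180×0.174724 = 0.090507
  M+2: 0.5180×0.486552 + 0.4820×0.174724 = 0.336251
  M+4: 0.5180×0.338724 + 0.4820×0.486552 = 0.409977
  M+6: 0.4820×0.338724 = 0.163265
Scale to base peak (0.409977) = 100: 22.08 : 82.02 : 100.00 : 39.82

22.08 : 82.02 : 100.00 : 39.82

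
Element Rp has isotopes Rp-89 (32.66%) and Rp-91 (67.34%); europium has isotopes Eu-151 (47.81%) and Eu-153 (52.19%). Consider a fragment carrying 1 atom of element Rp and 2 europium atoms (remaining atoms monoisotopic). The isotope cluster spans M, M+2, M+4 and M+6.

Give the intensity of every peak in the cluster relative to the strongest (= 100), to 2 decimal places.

17.57 : 74.57 : 100.00 : 43.16

Element Rp pattern (n=1): 0.3266 : 0.6734
Europium pattern (n=2): 0.22857961 : 0.49904078 : 0.27237961
Convolve the two distributions (both contribute in 2-u steps):
  M: 0.3266×0.22857961 = 0.074654
  M+2: 0.3266×0.49904078 + 0.6734×0.22857961 = 0.316912
  M+4: 0.3266×0.27237961 + 0.6734×0.49904078 = 0.425013
  M+6: 0.6734×0.27237961 = 0.183420
Scale to base peak (0.425013) = 100: 17.57 : 74.57 : 100.00 : 43.16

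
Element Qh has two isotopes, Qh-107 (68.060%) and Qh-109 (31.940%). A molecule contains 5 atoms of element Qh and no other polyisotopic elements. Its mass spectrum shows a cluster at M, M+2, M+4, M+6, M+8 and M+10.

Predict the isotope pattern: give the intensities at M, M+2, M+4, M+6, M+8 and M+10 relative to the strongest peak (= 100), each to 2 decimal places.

Expanding (0.68060 + 0.31940)^5:
P(M) = 0.68060^5 = 0.146036
P(M+2) = 5 × 0.68060^4 × 0.31940^1 = 0.342667
P(M+4) = 10 × 0.68060^3 × 0.31940^2 = 0.321622
P(M+6) = 10 × 0.68060^2 × 0.31940^3 = 0.150935
P(M+8) = 5 × 0.68060^1 × 0.31940^4 = 0.035416
P(M+10) = 0.31940^5 = 0.003324
The M+2 peak is largest (0.342667); scaling to 100 gives 42.62 : 100.00 : 93.86 : 44.05 : 10.34 : 0.97.

42.62 : 100.00 : 93.86 : 44.05 : 10.34 : 0.97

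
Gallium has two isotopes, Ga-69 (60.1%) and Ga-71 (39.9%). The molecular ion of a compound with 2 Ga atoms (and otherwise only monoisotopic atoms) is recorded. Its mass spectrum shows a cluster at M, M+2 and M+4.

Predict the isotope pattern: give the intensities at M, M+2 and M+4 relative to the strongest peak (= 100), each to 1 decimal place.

75.3 : 100.0 : 33.2

Each Ga atom is independently Ga-69 (p = 0.601) or Ga-71 (q = 0.399); the cluster is the binomial expansion (p + q)^2.
P(M) = 0.601^2 = 0.361201
P(M+2) = 2 × 0.601^1 × 0.399^1 = 0.479598
P(M+4) = 0.399^2 = 0.159201
The M+2 peak is largest (0.479598); scaling to 100 gives 75.3 : 100.0 : 33.2.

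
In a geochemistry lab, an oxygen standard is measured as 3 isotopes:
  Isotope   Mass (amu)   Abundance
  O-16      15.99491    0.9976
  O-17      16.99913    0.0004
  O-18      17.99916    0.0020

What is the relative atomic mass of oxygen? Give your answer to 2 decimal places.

16.00 amu

Average mass = Σ (abundance × isotope mass) = 0.9976 × 15.99491 + 0.0004 × 16.99913 + 0.0020 × 17.99916
= 15.956522 + 0.006800 + 0.035998 = 15.999320 amu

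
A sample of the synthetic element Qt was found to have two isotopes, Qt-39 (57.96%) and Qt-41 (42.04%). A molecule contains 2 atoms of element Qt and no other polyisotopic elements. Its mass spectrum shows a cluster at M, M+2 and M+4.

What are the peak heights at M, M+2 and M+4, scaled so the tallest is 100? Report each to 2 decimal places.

Each Qt atom is independently Qt-39 (p = 0.5796) or Qt-41 (q = 0.4204); the cluster is the binomial expansion (p + q)^2.
P(M) = 0.5796^2 = 0.335936
P(M+2) = 2 × 0.5796^1 × 0.4204^1 = 0.487328
P(M+4) = 0.4204^2 = 0.176736
The M+2 peak is largest (0.487328); scaling to 100 gives 68.93 : 100.00 : 36.27.

68.93 : 100.00 : 36.27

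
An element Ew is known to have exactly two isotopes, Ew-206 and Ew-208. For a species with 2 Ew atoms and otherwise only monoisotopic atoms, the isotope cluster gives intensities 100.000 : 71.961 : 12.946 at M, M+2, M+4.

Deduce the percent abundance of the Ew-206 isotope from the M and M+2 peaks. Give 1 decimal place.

If p is the fraction of Ew that is Ew-206, then I(M+2)/I(M) = [C(2,1)·p^1·(1−p)] / p^2 = 2·(1−p)/p = 71.961/100.000 = 0.7196
(1−p)/p = 0.7196/2 = 0.3598  ⇒  p = 1/(1 + 0.3598) = 0.7354
Ew-206: 73.5%, Ew-208: 26.5%.

73.5%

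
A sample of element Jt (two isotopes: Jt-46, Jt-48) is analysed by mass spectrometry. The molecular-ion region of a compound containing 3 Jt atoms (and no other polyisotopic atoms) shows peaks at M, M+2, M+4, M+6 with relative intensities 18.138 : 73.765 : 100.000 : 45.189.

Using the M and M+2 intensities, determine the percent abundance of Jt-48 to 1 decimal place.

57.5%

Write p for the Jt-46 fraction. I(M+2)/I(M) = [C(3,1)·p^2·(1−p)] / p^3 = 3·(1−p)/p = 73.765/18.138 = 4.0669
(1−p)/p = 4.0669/3 = 1.3556  ⇒  p = 1/(1 + 1.3556) = 0.4245
Jt-46: 42.5%, Jt-48: 57.5%.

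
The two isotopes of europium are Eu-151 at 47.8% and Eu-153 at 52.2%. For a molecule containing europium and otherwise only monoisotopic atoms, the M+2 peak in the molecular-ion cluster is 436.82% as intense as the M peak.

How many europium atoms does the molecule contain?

4

The M+2/M ratio from n Eu atoms is n · q/p = n · 0.522/0.478.
n = 4.3682 × 0.478/0.522 = 4.00 ≈ 4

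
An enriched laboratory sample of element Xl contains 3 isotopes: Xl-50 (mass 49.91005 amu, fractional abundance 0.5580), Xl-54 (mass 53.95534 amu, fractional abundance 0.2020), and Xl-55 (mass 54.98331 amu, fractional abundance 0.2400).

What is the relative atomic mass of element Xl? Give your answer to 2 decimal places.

51.94 amu

Average mass = Σ (abundance × isotope mass) = 0.5580 × 49.91005 + 0.2020 × 53.95534 + 0.2400 × 54.98331
= 27.849808 + 10.898979 + 13.195994 = 51.944781 amu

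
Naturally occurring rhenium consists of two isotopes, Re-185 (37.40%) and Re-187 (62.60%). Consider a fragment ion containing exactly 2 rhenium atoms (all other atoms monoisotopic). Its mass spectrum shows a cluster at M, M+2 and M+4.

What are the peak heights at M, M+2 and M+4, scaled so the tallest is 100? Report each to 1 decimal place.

The 2 Re atoms are independent, so intensities follow the terms of (0.3740 + 0.6260)^2.
P(M) = 0.3740^2 = 0.139876
P(M+2) = 2 × 0.3740^1 × 0.6260^1 = 0.468248
P(M+4) = 0.6260^2 = 0.391876
The M+2 peak is largest (0.468248); scaling to 100 gives 29.9 : 100.0 : 83.7.

29.9 : 100.0 : 83.7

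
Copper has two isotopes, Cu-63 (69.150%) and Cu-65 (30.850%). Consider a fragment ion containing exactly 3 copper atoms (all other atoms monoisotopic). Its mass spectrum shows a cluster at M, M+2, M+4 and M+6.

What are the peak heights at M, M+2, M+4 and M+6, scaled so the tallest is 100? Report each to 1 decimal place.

74.7 : 100.0 : 44.6 : 6.6

Each Cu atom is independently Cu-63 (p = 0.69150) or Cu-65 (q = 0.30850); the cluster is the binomial expansion (p + q)^3.
P(M) = 0.69150^3 = 0.330656
P(M+2) = 3 × 0.69150^2 × 0.30850^1 = 0.442548
P(M+4) = 3 × 0.69150^1 × 0.30850^2 = 0.197435
P(M+6) = 0.30850^3 = 0.029361
The M+2 peak is largest (0.442548); scaling to 100 gives 74.7 : 100.0 : 44.6 : 6.6.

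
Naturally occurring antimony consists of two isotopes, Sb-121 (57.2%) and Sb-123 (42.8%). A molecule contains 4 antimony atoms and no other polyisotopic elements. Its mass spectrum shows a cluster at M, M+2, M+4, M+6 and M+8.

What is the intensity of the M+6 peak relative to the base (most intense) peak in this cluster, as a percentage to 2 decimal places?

49.88%

Binomial terms of (0.572 + 0.428)^4: M 0.1070, M+2 0.3204, M+4 0.3596, M+6 0.1794, M+8 0.0336 → M+4 is the base peak.
P(M+4) = C(4,2) × 0.572^2 × 0.428^2 = 6 × 0.327184 × 0.183184 = 0.359609 (base)
P(M+6) = C(4,3) × 0.572^1 × 0.428^3 = 4 × 0.5720 × 0.07840275 = 0.179385
Relative intensity = 0.179385 / 0.359609 × 100 = 49.88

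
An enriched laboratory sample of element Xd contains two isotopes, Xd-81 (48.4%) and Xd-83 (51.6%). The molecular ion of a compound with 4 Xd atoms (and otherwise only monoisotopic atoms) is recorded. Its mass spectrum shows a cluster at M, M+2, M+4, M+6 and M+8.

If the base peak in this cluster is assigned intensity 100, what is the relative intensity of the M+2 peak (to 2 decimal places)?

62.53

Term probabilities: M 0.0549, M+2 0.2340, M+4 0.3742, M+6 0.2660, M+8 0.0709. Base peak = M+4.
P(M+4) = C(4,2) × 0.484^2 × 0.516^2 = 6 × 0.234256 × 0.266256 = 0.374232 (base)
P(M+2) = C(4,1) × 0.484^3 × 0.516^1 = 4 × 0.1133799 × 0.5160 = 0.234016
Relative intensity = 0.234016 / 0.374232 × 100 = 62.53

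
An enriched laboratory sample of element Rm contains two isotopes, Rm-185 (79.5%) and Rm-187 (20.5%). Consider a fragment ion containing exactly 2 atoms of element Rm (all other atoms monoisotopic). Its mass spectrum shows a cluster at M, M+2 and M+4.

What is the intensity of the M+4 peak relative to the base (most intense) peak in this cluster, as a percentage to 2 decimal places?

Binomial terms of (0.795 + 0.205)^2: M 0.6320, M+2 0.3259, M+4 0.0420 → M is the base peak.
P(M) = C(2,0) × 0.795^2 × 0.205^0 = 1 × 0.632025 × 1.0000 = 0.632025 (base)
P(M+4) = C(2,2) × 0.795^0 × 0.205^2 = 1 × 1.0000 × 0.042025 = 0.042025
Relative intensity = 0.042025 / 0.632025 × 100 = 6.65

6.65%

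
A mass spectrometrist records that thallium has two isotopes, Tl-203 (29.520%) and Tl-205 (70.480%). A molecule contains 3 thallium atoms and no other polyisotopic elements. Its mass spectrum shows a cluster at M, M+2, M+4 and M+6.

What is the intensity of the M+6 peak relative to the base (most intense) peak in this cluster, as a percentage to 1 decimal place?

Binomial terms of (0.29520 + 0.70480)^3: M 0.0257, M+2 0.1843, M+4 0.4399, M+6 0.3501 → M+4 is the base peak.
P(M+4) = C(3,2) × 0.29520^1 × 0.70480^2 = 3 × 0.2952 × 0.49674304 = 0.439916 (base)
P(M+6) = C(3,3) × 0.29520^0 × 0.70480^3 = 1 × 1.0000 × 0.35010449 = 0.350104
Relative intensity = 0.350104 / 0.439916 × 100 = 79.6

79.6%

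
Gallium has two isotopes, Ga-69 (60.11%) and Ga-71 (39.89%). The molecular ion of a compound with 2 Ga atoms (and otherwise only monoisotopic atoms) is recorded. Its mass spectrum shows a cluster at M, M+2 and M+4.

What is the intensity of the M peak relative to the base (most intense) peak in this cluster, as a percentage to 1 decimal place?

(0.6011 + 0.3989)^2 gives M 0.3613, M+2 0.4796, M+4 0.1591; the largest is M+2.
P(M+2) = C(2,1) × 0.6011^1 × 0.3989^1 = 2 × 0.6011 × 0.3989 = 0.479558 (base)
P(M) = C(2,0) × 0.6011^2 × 0.3989^0 = 1 × 0.36132121 × 1.0000 = 0.361321
Relative intensity = 0.361321 / 0.479558 × 100 = 75.3

75.3%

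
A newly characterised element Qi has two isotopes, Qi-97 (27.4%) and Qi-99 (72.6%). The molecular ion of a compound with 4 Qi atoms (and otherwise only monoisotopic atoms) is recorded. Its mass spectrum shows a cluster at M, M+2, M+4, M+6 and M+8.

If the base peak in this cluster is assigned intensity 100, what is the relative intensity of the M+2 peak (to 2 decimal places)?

14.24

Term probabilities: M 0.0056, M+2 0.0597, M+4 0.2374, M+6 0.4194, M+8 0.2778. Base peak = M+6.
P(M+6) = C(4,3) × 0.274^1 × 0.726^3 = 4 × 0.2740 × 0.38265718 = 0.419392 (base)
P(M+2) = C(4,1) × 0.274^3 × 0.726^1 = 4 × 0.02057082 × 0.7260 = 0.059738
Relative intensity = 0.059738 / 0.419392 × 100 = 14.24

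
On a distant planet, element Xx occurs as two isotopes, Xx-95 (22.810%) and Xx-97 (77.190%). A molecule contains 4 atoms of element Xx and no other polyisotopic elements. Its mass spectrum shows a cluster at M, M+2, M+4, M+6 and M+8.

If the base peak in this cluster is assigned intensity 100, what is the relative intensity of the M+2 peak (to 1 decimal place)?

8.7

Term probabilities: M 0.0027, M+2 0.0366, M+4 0.1860, M+6 0.4196, M+8 0.3550. Base peak = M+6.
P(M+6) = C(4,3) × 0.22810^1 × 0.77190^3 = 4 × 0.2281 × 0.45992088 = 0.419632 (base)
P(M+2) = C(4,1) × 0.22810^3 × 0.77190^1 = 4 × 0.01186795 × 0.7719 = 0.036643
Relative intensity = 0.036643 / 0.419632 × 100 = 8.7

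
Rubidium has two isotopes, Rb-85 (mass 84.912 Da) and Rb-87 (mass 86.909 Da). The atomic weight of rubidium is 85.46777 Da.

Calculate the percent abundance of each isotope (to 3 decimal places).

Writing the weighted mean with unknown fraction x of Rb-85:
84.912·x + 86.909·(1 − x) = 85.46777
(84.912 − 86.909)·x = 85.46777 − 86.909
x = -1.44123 / -1.997 = 0.72170 → 72.170% Rb-85, 27.830% Rb-87.

Rb-85: 72.170%, Rb-87: 27.830%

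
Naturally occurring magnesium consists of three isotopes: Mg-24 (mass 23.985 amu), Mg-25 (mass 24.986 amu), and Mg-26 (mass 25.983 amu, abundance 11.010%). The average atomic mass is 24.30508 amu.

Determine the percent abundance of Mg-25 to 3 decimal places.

10.000%

Let x and y be the fractions of Mg-24 and Mg-25. Then x + y = 1 − 0.11010 = 0.88990 and 23.985x + 24.986y = 24.30508 − 0.11010×25.983 = 21.4443517.
Substituting: 23.985x + 24.986(0.88990 − x) = 21.4443517
(23.985 − 24.986)x = -0.7906897  ⇒  x = 0.78990, y = 0.10000
Mg-24: 78.990%, Mg-25: 10.000%.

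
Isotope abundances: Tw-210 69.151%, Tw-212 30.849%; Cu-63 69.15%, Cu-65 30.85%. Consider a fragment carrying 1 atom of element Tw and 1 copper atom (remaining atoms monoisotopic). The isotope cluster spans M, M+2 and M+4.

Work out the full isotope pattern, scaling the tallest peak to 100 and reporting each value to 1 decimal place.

100.0 : 89.2 : 19.9

Element Tw pattern (n=1): 0.69151 : 0.30849
Copper pattern (n=1): 0.6915 : 0.3085
Convolve the two distributions (both contribute in 2-u steps):
  M: 0.69151×0.6915 = 0.478179
  M+2: 0.69151×0.3085 + 0.30849×0.6915 = 0.426652
  M+4: 0.30849×0.3085 = 0.095169
Scale to base peak (0.478179) = 100: 100.0 : 89.2 : 19.9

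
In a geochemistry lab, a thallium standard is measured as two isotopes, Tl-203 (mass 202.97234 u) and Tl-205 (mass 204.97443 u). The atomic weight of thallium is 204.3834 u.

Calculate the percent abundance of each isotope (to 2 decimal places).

Tl-203: 29.52%, Tl-205: 70.48%

Writing the weighted mean with unknown fraction x of Tl-203:
202.97234·x + 204.97443·(1 − x) = 204.3834
(202.97234 − 204.97443)·x = 204.3834 − 204.97443
x = -0.59103 / -2.00209 = 0.29521 → 29.52% Tl-203, 70.48% Tl-205.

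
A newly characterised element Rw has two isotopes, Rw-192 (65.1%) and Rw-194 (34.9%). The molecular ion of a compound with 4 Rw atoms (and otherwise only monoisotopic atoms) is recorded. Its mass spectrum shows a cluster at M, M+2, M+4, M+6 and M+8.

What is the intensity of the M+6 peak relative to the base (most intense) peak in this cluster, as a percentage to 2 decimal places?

Term probabilities: M 0.1796, M+2 0.3851, M+4 0.3097, M+6 0.1107, M+8 0.0148. Base peak = M+2.
P(M+2) = C(4,1) × 0.651^3 × 0.349^1 = 4 × 0.27589445 × 0.3490 = 0.385149 (base)
P(M+6) = C(4,3) × 0.651^1 × 0.349^3 = 4 × 0.6510 × 0.04250855 = 0.110692
Relative intensity = 0.110692 / 0.385149 × 100 = 28.74

28.74%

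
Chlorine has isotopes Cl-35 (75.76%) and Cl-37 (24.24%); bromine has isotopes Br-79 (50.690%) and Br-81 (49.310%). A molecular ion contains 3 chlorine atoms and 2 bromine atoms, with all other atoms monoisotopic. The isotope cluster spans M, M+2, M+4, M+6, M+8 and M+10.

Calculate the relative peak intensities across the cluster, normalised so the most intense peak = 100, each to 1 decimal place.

32.0 : 93.1 : 100.0 : 49.3 : 11.4 : 1.0

Chlorine pattern (n=3): 0.4348304 : 0.41738208 : 0.13354464 : 0.01424288
Bromine pattern (n=2): 0.25694761 : 0.49990478 : 0.24314761
Convolve the two distributions (both contribute in 2-u steps):
  M: 0.4348304×0.25694761 = 0.111729
  M+2: 0.4348304×0.49990478 + 0.41738208×0.25694761 = 0.324619
  M+4: 0.4348304×0.24314761 + 0.41738208×0.49990478 + 0.13354464×0.25694761 = 0.348693
  M+6: 0.41738208×0.24314761 + 0.13354464×0.49990478 + 0.01424288×0.25694761 = 0.171905
  M+8: 0.13354464×0.24314761 + 0.01424288×0.49990478 = 0.039591
  M+10: 0.01424288×0.24314761 = 0.003463
Scale to base peak (0.348693) = 100: 32.0 : 93.1 : 100.0 : 49.3 : 11.4 : 1.0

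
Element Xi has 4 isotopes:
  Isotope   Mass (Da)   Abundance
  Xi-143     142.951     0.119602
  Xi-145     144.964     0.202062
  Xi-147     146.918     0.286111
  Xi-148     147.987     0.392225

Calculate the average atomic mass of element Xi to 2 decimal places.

Weight each isotope mass by its fractional abundance: 0.119602 × 142.951 + 0.202062 × 144.964 + 0.286111 × 146.918 + 0.392225 × 147.987
= 17.0972 + 29.2917 + 42.0349 + 58.0442 = 146.4680 Da

146.47 Da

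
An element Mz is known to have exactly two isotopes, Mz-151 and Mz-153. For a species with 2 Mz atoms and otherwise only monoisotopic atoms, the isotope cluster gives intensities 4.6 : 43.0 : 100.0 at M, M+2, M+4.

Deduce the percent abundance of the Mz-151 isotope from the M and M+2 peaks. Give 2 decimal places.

Write p for the Mz-151 fraction. I(M+2)/I(M) = [C(2,1)·p^1·(1−p)] / p^2 = 2·(1−p)/p = 43.0/4.6 = 9.3478
(1−p)/p = 9.3478/2 = 4.6739  ⇒  p = 1/(1 + 4.6739) = 0.1762
Mz-151: 17.62%, Mz-153: 82.38%.

17.62%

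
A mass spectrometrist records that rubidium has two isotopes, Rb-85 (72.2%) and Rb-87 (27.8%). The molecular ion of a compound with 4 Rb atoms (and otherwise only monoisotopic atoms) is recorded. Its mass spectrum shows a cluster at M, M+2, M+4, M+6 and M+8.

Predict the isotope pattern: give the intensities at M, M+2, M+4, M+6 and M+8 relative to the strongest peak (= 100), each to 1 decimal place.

64.9 : 100.0 : 57.8 : 14.8 : 1.4

Each Rb atom is independently Rb-85 (p = 0.722) or Rb-87 (q = 0.278); the cluster is the binomial expansion (p + q)^4.
P(M) = 0.722^4 = 0.271737
P(M+2) = 4 × 0.722^3 × 0.278^1 = 0.418520
P(M+4) = 6 × 0.722^2 × 0.278^2 = 0.241721
P(M+6) = 4 × 0.722^1 × 0.278^3 = 0.062049
P(M+8) = 0.278^4 = 0.005973
The M+2 peak is largest (0.418520); scaling to 100 gives 64.9 : 100.0 : 57.8 : 14.8 : 1.4.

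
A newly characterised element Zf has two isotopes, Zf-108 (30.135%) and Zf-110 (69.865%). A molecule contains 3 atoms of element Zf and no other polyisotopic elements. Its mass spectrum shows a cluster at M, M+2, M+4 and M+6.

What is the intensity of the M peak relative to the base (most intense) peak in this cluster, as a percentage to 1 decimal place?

Term probabilities: M 0.0274, M+2 0.1903, M+4 0.4413, M+6 0.3410. Base peak = M+4.
P(M+4) = C(3,2) × 0.30135^1 × 0.69865^2 = 3 × 0.30135 × 0.48811182 = 0.441277 (base)
P(M) = C(3,0) × 0.30135^3 × 0.69865^0 = 1 × 0.02736614 × 1.0000 = 0.027366
Relative intensity = 0.027366 / 0.441277 × 100 = 6.2

6.2%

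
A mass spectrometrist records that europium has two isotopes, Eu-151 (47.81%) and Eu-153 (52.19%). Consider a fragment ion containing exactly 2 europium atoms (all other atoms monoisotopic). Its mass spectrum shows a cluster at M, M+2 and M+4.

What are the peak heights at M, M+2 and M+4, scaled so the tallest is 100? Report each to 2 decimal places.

45.80 : 100.00 : 54.58

The 2 Eu atoms are independent, so intensities follow the terms of (0.4781 + 0.5219)^2.
P(M) = 0.4781^2 = 0.228580
P(M+2) = 2 × 0.4781^1 × 0.5219^1 = 0.499041
P(M+4) = 0.5219^2 = 0.272380
The M+2 peak is largest (0.499041); scaling to 100 gives 45.80 : 100.00 : 54.58.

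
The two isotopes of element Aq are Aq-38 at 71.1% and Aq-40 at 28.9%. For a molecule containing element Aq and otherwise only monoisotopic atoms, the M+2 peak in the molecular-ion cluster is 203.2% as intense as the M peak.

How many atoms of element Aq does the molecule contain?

For n independent Aq atoms, I(M+2)/I(M) = n · (abundance Aq-40) / (abundance Aq-38) = n · 0.289/0.711.
n = 2.032 × 0.711/0.289 = 5.00 ≈ 5

5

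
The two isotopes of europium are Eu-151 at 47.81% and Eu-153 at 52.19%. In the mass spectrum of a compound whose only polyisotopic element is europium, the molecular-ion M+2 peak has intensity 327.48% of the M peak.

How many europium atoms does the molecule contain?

3

With n Eu atoms, P(M+2)/P(M) = C(n,1)·p^(n−1)q / p^n = n·q/p = n · 0.5219/0.4781.
n = 3.2748 × 0.4781/0.5219 = 3.00 ≈ 3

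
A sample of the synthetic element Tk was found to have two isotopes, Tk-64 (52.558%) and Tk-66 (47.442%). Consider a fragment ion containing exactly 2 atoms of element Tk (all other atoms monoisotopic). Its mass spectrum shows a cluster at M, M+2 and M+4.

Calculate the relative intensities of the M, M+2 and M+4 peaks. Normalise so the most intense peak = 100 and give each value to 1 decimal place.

55.4 : 100.0 : 45.1

Each Tk atom is independently Tk-64 (p = 0.52558) or Tk-66 (q = 0.47442); the cluster is the binomial expansion (p + q)^2.
P(M) = 0.52558^2 = 0.276234
P(M+2) = 2 × 0.52558^1 × 0.47442^1 = 0.498691
P(M+4) = 0.47442^2 = 0.225074
The M+2 peak is largest (0.498691); scaling to 100 gives 55.4 : 100.0 : 45.1.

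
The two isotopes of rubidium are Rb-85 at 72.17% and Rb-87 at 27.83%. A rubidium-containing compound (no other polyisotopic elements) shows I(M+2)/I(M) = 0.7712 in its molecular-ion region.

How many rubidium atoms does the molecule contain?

2

For n independent Rb atoms, I(M+2)/I(M) = n · (abundance Rb-87) / (abundance Rb-85) = n · 0.2783/0.7217.
n = 0.7712 × 0.7217/0.2783 = 2.00 ≈ 2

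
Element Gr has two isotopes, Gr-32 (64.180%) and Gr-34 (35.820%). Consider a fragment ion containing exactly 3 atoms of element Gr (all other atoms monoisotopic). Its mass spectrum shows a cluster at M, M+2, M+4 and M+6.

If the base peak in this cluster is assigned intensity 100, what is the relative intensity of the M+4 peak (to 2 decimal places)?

(0.64180 + 0.35820)^3 gives M 0.2644, M+2 0.4426, M+4 0.2470, M+6 0.0460; the largest is M+2.
P(M+2) = C(3,1) × 0.64180^2 × 0.35820^1 = 3 × 0.41190724 × 0.3582 = 0.442636 (base)
P(M+4) = C(3,2) × 0.64180^1 × 0.35820^2 = 3 × 0.6418 × 0.12830724 = 0.247043
Relative intensity = 0.247043 / 0.442636 × 100 = 55.81

55.81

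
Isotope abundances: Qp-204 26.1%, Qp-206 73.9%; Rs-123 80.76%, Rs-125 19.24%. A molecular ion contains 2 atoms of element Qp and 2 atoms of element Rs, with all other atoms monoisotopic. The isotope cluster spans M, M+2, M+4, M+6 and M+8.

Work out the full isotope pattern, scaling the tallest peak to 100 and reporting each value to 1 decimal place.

9.3 : 57.0 : 100.0 : 38.4 : 4.2

Element Qp pattern (n=2): 0.068121 : 0.385758 : 0.546121
Element Rs pattern (n=2): 0.65221776 : 0.31076448 : 0.03701776
Convolve the two distributions (both contribute in 2-u steps):
  M: 0.068121×0.65221776 = 0.044430
  M+2: 0.068121×0.31076448 + 0.385758×0.65221776 = 0.272768
  M+4: 0.068121×0.03701776 + 0.385758×0.31076448 + 0.546121×0.65221776 = 0.478591
  M+6: 0.385758×0.03701776 + 0.546121×0.31076448 = 0.183995
  M+8: 0.546121×0.03701776 = 0.020216
Scale to base peak (0.478591) = 100: 9.3 : 57.0 : 100.0 : 38.4 : 4.2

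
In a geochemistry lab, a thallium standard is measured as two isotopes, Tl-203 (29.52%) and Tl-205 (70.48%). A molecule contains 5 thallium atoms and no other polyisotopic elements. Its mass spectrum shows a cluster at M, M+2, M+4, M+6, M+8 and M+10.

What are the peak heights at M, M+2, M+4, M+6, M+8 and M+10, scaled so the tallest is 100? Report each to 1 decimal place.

0.6 : 7.3 : 35.1 : 83.8 : 100.0 : 47.8

Expanding (0.2952 + 0.7048)^5:
P(M) = 0.2952^5 = 0.002242
P(M+2) = 5 × 0.2952^4 × 0.7048^1 = 0.026761
P(M+4) = 10 × 0.2952^3 × 0.7048^2 = 0.127785
P(M+6) = 10 × 0.2952^2 × 0.7048^3 = 0.305092
P(M+8) = 5 × 0.2952^1 × 0.7048^4 = 0.364208
P(M+10) = 0.7048^5 = 0.173912
The M+8 peak is largest (0.364208); scaling to 100 gives 0.6 : 7.3 : 35.1 : 83.8 : 100.0 : 47.8.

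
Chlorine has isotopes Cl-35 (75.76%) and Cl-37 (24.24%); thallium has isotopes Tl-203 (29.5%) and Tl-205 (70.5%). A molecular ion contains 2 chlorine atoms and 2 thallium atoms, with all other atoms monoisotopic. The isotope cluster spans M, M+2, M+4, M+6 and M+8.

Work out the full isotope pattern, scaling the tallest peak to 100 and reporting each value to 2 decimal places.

Chlorine pattern (n=2): 0.57395776 : 0.36728448 : 0.05875776
Thallium pattern (n=2): 0.087025 : 0.41595 : 0.497025
Convolve the two distributions (both contribute in 2-u steps):
  M: 0.57395776×0.087025 = 0.049949
  M+2: 0.57395776×0.41595 + 0.36728448×0.087025 = 0.270701
  M+4: 0.57395776×0.497025 + 0.36728448×0.41595 + 0.05875776×0.087025 = 0.443157
  M+6: 0.36728448×0.497025 + 0.05875776×0.41595 = 0.206990
  M+8: 0.05875776×0.497025 = 0.029204
Scale to base peak (0.443157) = 100: 11.27 : 61.08 : 100.00 : 46.71 : 6.59

11.27 : 61.08 : 100.00 : 46.71 : 6.59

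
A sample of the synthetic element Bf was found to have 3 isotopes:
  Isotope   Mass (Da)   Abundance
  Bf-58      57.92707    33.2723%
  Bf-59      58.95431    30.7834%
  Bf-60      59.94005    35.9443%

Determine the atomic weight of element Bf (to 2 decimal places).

58.97 Da

Average mass = Σ (abundance × isotope mass) = 0.332723 × 57.92707 + 0.307834 × 58.95431 + 0.359443 × 59.94005
= 19.273669 + 18.148141 + 21.545031 = 58.966841 Da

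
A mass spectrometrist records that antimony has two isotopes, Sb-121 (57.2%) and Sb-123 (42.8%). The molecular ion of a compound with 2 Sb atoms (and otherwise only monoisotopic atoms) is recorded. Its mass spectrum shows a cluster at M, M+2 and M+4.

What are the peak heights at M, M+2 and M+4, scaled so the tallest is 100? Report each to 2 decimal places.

66.82 : 100.00 : 37.41

The 2 Sb atoms are independent, so intensities follow the terms of (0.572 + 0.428)^2.
P(M) = 0.572^2 = 0.327184
P(M+2) = 2 × 0.572^1 × 0.428^1 = 0.489632
P(M+4) = 0.428^2 = 0.183184
The M+2 peak is largest (0.489632); scaling to 100 gives 66.82 : 100.00 : 37.41.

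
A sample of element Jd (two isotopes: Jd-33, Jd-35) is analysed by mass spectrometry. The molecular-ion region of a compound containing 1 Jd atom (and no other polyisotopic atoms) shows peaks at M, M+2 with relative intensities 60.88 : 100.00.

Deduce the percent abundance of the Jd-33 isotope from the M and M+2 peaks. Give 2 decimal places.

Write p for the Jd-33 fraction. I(M+2)/I(M) = [C(1,1)·p^0·(1−p)] / p^1 = 1·(1−p)/p = 100.00/60.88 = 1.6426
(1−p)/p = 1.6426/1 = 1.6426  ⇒  p = 1/(1 + 1.6426) = 0.3784
Jd-33: 37.84%, Jd-35: 62.16%.

37.84%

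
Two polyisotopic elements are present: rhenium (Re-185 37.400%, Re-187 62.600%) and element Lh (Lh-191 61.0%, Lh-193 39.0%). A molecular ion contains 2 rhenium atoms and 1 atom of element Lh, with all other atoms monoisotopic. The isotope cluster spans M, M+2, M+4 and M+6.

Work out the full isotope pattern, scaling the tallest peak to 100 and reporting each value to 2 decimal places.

20.24 : 80.68 : 100.00 : 36.25

Rhenium pattern (n=2): 0.139876 : 0.468248 : 0.391876
Element Lh pattern (n=1): 0.6100 : 0.3900
Convolve the two distributions (both contribute in 2-u steps):
  M: 0.139876×0.6100 = 0.085324
  M+2: 0.139876×0.3900 + 0.468248×0.6100 = 0.340183
  M+4: 0.468248×0.3900 + 0.391876×0.6100 = 0.421661
  M+6: 0.391876×0.3900 = 0.152832
Scale to base peak (0.421661) = 100: 20.24 : 80.68 : 100.00 : 36.25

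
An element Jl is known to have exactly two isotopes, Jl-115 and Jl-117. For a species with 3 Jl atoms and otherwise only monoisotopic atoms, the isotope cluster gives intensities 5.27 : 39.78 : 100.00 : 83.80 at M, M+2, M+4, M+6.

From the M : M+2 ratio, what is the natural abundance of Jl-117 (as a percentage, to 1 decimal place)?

Let p = fractional abundance of Jl-115. I(M+2)/I(M) = [C(3,1)·p^2·(1−p)] / p^3 = 3·(1−p)/p = 39.78/5.27 = 7.5484
(1−p)/p = 7.5484/3 = 2.5161  ⇒  p = 1/(1 + 2.5161) = 0.2844
Jl-115: 28.4%, Jl-117: 71.6%.

71.6%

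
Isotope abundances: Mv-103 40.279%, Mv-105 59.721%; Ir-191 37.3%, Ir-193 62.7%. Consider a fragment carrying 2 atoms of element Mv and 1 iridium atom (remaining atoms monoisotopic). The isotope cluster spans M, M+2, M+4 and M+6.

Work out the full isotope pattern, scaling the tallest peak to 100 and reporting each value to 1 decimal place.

Element Mv pattern (n=2): 0.16223978 : 0.48110043 : 0.35665978
Iridium pattern (n=1): 0.3730 : 0.6270
Convolve the two distributions (both contribute in 2-u steps):
  M: 0.16223978×0.3730 = 0.060515
  M+2: 0.16223978×0.6270 + 0.48110043×0.3730 = 0.281175
  M+4: 0.48110043×0.6270 + 0.35665978×0.3730 = 0.434684
  M+6: 0.35665978×0.6270 = 0.223626
Scale to base peak (0.434684) = 100: 13.9 : 64.7 : 100.0 : 51.4

13.9 : 64.7 : 100.0 : 51.4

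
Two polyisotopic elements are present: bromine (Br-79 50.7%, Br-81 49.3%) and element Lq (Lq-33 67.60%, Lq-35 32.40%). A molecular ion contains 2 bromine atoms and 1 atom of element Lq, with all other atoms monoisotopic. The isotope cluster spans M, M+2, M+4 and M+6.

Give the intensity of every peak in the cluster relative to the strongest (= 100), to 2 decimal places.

41.25 : 100.00 : 77.46 : 18.70

Bromine pattern (n=2): 0.257049 : 0.499902 : 0.243049
Element Lq pattern (n=1): 0.6760 : 0.3240
Convolve the two distributions (both contribute in 2-u steps):
  M: 0.257049×0.6760 = 0.173765
  M+2: 0.257049×0.3240 + 0.499902×0.6760 = 0.421218
  M+4: 0.499902×0.3240 + 0.243049×0.6760 = 0.326269
  M+6: 0.243049×0.3240 = 0.078748
Scale to base peak (0.421218) = 100: 41.25 : 100.00 : 77.46 : 18.70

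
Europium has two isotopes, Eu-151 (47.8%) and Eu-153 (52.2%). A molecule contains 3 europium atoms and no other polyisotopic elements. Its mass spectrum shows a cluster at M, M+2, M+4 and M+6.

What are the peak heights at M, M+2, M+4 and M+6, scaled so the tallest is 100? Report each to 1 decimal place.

28.0 : 91.6 : 100.0 : 36.4

The 3 Eu atoms are independent, so intensities follow the terms of (0.478 + 0.522)^3.
P(M) = 0.478^3 = 0.109215
P(M+2) = 3 × 0.478^2 × 0.522^1 = 0.357806
P(M+4) = 3 × 0.478^1 × 0.522^2 = 0.390742
P(M+6) = 0.522^3 = 0.142237
The M+4 peak is largest (0.390742); scaling to 100 gives 28.0 : 91.6 : 100.0 : 36.4.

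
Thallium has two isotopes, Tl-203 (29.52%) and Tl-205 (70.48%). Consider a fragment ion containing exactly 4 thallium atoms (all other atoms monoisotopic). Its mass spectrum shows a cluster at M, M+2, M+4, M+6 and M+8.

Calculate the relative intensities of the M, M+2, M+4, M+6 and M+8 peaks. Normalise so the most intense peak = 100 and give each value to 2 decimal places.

The 4 Tl atoms are independent, so intensities follow the terms of (0.2952 + 0.7048)^4.
P(M) = 0.2952^4 = 0.007594
P(M+2) = 4 × 0.2952^3 × 0.7048^1 = 0.072523
P(M+4) = 6 × 0.2952^2 × 0.7048^2 = 0.259726
P(M+6) = 4 × 0.2952^1 × 0.7048^3 = 0.413403
P(M+8) = 0.7048^4 = 0.246754
The M+6 peak is largest (0.413403); scaling to 100 gives 1.84 : 17.54 : 62.83 : 100.00 : 59.69.

1.84 : 17.54 : 62.83 : 100.00 : 59.69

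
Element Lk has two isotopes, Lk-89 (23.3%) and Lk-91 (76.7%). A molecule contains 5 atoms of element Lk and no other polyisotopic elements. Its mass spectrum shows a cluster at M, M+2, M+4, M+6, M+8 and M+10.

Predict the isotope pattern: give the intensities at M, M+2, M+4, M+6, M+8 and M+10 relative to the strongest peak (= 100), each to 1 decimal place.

0.2 : 2.8 : 18.5 : 60.8 : 100.0 : 65.8

The 5 Lk atoms are independent, so intensities follow the terms of (0.233 + 0.767)^5.
P(M) = 0.233^5 = 0.000687
P(M+2) = 5 × 0.233^4 × 0.767^1 = 0.011303
P(M+4) = 10 × 0.233^3 × 0.767^2 = 0.074415
P(M+6) = 10 × 0.233^2 × 0.767^3 = 0.244962
P(M+8) = 5 × 0.233^1 × 0.767^4 = 0.403188
P(M+10) = 0.767^5 = 0.265446
The M+8 peak is largest (0.403188); scaling to 100 gives 0.2 : 2.8 : 18.5 : 60.8 : 100.0 : 65.8.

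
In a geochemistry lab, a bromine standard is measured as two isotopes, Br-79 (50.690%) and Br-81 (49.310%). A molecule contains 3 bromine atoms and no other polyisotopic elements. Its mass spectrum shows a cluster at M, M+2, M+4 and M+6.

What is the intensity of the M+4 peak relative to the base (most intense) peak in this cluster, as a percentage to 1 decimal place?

97.3%

Binomial terms of (0.50690 + 0.49310)^3: M 0.1302, M+2 0.3801, M+4 0.3698, M+6 0.1199 → M+2 is the base peak.
P(M+2) = C(3,1) × 0.50690^2 × 0.49310^1 = 3 × 0.25694761 × 0.4931 = 0.380103 (base)
P(M+4) = C(3,2) × 0.50690^1 × 0.49310^2 = 3 × 0.5069 × 0.24314761 = 0.369755
Relative intensity = 0.369755 / 0.380103 × 100 = 97.3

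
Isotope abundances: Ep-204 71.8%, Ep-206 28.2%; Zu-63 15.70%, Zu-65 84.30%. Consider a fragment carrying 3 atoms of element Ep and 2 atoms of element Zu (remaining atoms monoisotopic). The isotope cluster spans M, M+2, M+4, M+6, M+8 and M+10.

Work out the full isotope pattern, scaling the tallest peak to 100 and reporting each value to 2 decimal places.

Element Ep pattern (n=3): 0.37014623 : 0.4361333 : 0.1712947 : 0.02242577
Element Zu pattern (n=2): 0.024649 : 0.264702 : 0.710649
Convolve the two distributions (both contribute in 2-u steps):
  M: 0.37014623×0.024649 = 0.009124
  M+2: 0.37014623×0.264702 + 0.4361333×0.024649 = 0.108729
  M+4: 0.37014623×0.710649 + 0.4361333×0.264702 + 0.1712947×0.024649 = 0.382712
  M+6: 0.4361333×0.710649 + 0.1712947×0.264702 + 0.02242577×0.024649 = 0.355833
  M+8: 0.1712947×0.710649 + 0.02242577×0.264702 = 0.127667
  M+10: 0.02242577×0.710649 = 0.015937
Scale to base peak (0.382712) = 100: 2.38 : 28.41 : 100.00 : 92.98 : 33.36 : 4.16

2.38 : 28.41 : 100.00 : 92.98 : 33.36 : 4.16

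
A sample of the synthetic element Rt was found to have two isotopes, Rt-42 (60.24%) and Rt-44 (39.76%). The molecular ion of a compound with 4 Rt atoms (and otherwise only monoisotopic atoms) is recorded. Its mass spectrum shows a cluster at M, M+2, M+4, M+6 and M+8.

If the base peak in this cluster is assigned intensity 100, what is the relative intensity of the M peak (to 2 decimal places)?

(0.6024 + 0.3976)^4 gives M 0.1317, M+2 0.3477, M+4 0.3442, M+6 0.1515, M+8 0.0250; the largest is M+2.
P(M+2) = C(4,1) × 0.6024^3 × 0.3976^1 = 4 × 0.21860238 × 0.3976 = 0.347665 (base)
P(M) = C(4,0) × 0.6024^4 × 0.3976^0 = 1 × 0.13168607 × 1.0000 = 0.131686
Relative intensity = 0.131686 / 0.347665 × 100 = 37.88

37.88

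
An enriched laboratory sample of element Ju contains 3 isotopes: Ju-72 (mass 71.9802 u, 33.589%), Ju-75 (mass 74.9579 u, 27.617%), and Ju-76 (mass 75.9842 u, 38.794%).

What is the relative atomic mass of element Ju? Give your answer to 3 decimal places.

Ar = Σ fᵢ·mᵢ = 0.33589 × 71.9802 + 0.27617 × 74.9579 + 0.38794 × 75.9842
= 24.17743 + 20.70112 + 29.47731 = 74.35586 u

74.356 u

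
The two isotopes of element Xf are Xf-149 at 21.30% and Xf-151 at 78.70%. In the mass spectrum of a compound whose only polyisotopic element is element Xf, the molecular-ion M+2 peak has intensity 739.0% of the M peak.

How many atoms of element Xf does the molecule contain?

2

The M+2/M ratio from n Xf atoms is n · q/p = n · 0.7870/0.2130.
n = 7.390 × 0.2130/0.7870 = 2.00 ≈ 2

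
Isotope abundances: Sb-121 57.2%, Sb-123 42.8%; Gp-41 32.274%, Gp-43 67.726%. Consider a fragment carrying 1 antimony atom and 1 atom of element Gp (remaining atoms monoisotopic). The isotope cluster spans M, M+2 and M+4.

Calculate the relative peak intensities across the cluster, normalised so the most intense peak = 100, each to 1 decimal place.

Antimony pattern (n=1): 0.5720 : 0.4280
Element Gp pattern (n=1): 0.32274 : 0.67726
Convolve the two distributions (both contribute in 2-u steps):
  M: 0.5720×0.32274 = 0.184607
  M+2: 0.5720×0.67726 + 0.4280×0.32274 = 0.525525
  M+4: 0.4280×0.67726 = 0.289867
Scale to base peak (0.525525) = 100: 35.1 : 100.0 : 55.2

35.1 : 100.0 : 55.2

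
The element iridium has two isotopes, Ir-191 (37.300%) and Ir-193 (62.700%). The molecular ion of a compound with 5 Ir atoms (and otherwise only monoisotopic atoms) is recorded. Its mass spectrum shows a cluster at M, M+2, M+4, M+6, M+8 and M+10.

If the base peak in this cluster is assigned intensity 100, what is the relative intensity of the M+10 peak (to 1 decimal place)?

(0.37300 + 0.62700)^5 gives M 0.0072, M+2 0.0607, M+4 0.2040, M+6 0.3429, M+8 0.2882, M+10 0.0969; the largest is M+6.
P(M+6) = C(5,3) × 0.37300^2 × 0.62700^3 = 10 × 0.139129 × 0.24649188 = 0.342942 (base)
P(M+10) = C(5,5) × 0.37300^0 × 0.62700^5 = 1 × 1.0000 × 0.09690311 = 0.096903
Relative intensity = 0.096903 / 0.342942 × 100 = 28.3

28.3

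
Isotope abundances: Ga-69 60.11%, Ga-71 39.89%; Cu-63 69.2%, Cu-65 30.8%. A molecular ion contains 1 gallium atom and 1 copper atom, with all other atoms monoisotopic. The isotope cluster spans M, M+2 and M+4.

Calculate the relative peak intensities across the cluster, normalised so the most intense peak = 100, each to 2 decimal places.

Gallium pattern (n=1): 0.6011 : 0.3989
Copper pattern (n=1): 0.6920 : 0.3080
Convolve the two distributions (both contribute in 2-u steps):
  M: 0.6011×0.6920 = 0.415961
  M+2: 0.6011×0.3080 + 0.3989×0.6920 = 0.461178
  M+4: 0.3989×0.3080 = 0.122861
Scale to base peak (0.461178) = 100: 90.20 : 100.00 : 26.64

90.20 : 100.00 : 26.64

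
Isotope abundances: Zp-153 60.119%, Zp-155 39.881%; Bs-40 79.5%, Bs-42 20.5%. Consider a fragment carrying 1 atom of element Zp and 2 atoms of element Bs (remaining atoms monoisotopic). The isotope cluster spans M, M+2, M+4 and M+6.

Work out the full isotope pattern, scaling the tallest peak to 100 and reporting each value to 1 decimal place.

84.8 : 100.0 : 34.7 : 3.7

Element Zp pattern (n=1): 0.60119 : 0.39881
Element Bs pattern (n=2): 0.632025 : 0.32595 : 0.042025
Convolve the two distributions (both contribute in 2-u steps):
  M: 0.60119×0.632025 = 0.379967
  M+2: 0.60119×0.32595 + 0.39881×0.632025 = 0.448016
  M+4: 0.60119×0.042025 + 0.39881×0.32595 = 0.155257
  M+6: 0.39881×0.042025 = 0.016760
Scale to base peak (0.448016) = 100: 84.8 : 100.0 : 34.7 : 3.7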